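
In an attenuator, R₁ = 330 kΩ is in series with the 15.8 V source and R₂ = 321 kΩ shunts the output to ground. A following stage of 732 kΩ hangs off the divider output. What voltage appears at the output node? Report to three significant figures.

The load sits in parallel with R₂: R₂‖R_L = (321 × 732) / (321 + 732) = 223.1 kΩ.
V_out = 15.8 × 223.1 / (330 + 223.1) = 15.8 × 223.1/553.1 = 6.37 V.

V_out ≈ 6.37 V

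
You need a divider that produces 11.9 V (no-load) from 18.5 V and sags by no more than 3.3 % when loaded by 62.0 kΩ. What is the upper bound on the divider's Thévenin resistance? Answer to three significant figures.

R_th ≤ 2.12 kΩ

Loading drop = R_th/(R_th + R_L) ≤ 0.0330, so R_th ≤ R_L · ε/(1−ε) = 62.0 kΩ × 0.0330/0.9670 = 2.12 kΩ.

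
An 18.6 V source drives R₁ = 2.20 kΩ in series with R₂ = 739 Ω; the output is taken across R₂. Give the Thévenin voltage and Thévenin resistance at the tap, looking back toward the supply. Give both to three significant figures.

V_th = 4.68 V, R_th = 553 Ω

V_th is the open-circuit tap voltage: 18.6 × 739/(2200 + 739) = 4.68 V.
With the supply zeroed, R₁ and R₂ appear in parallel from the tap: R_th = R₁‖R₂ = (2200 × 739)/2939 = 553 Ω.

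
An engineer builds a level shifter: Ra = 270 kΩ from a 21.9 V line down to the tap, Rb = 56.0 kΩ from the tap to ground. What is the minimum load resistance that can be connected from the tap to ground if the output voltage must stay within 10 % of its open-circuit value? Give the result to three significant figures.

R_L(min) ≈ 417 kΩ

Output resistance R_th = Ra‖Rb = (270 × 56.0)/326.0 = 46.38 kΩ.
The fractional drop is R_th/(R_th + R_L); requiring this ≤ 0.100 gives R_L ≥ R_th(1/0.100 − 1) = 46.38 × 9.000 = 417 kΩ.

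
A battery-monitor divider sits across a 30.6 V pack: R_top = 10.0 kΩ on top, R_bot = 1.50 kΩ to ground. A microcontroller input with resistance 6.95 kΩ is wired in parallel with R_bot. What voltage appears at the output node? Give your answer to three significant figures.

V_out ≈ 3.36 V

The load sits in parallel with R_bot: R_bot‖R_L = (1.50 × 6.95) / (1.50 + 6.95) = 1.234 kΩ.
V_out = 30.6 × 1.234 / (10.0 + 1.234) = 30.6 × 1.234/11.23 = 3.36 V.
(Unloaded it would have been 3.99 V.)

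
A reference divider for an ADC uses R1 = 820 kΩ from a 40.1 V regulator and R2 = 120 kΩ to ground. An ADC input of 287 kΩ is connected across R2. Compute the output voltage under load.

The load sits in parallel with R2: R2‖R_L = (120 × 287) / (120 + 287) = 84.62 kΩ.
V_out = 40.1 × 84.62 / (820 + 84.62) = 40.1 × 84.62/904.6 = 3.75 V.

V_out ≈ 3.75 V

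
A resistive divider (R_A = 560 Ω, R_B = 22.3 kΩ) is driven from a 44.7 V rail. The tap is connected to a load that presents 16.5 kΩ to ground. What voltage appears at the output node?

V_out ≈ 42.2 V

The load sits in parallel with R_B: R_B‖R_L = (22300 × 16500) / (22300 + 16500) = 9483 Ω.
V_out = 44.7 × 9483 / (560 + 9483) = 44.7 × 9483/10040 = 42.2 V.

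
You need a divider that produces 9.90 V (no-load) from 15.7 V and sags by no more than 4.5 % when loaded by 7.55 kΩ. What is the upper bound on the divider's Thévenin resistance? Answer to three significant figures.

R_th ≤ 356 Ω

Loading drop = R_th/(R_th + R_L) ≤ 0.0450, so R_th ≤ R_L · ε/(1−ε) = 7.55 kΩ × 0.0450/0.9550 = 356 Ω.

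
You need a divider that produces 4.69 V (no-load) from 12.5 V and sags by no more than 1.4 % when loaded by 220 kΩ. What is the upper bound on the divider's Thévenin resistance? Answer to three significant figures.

Loading drop = R_th/(R_th + R_L) ≤ 0.0140, so R_th ≤ R_L · ε/(1−ε) = 220 kΩ × 0.0140/0.9860 = 3.12 kΩ.

R_th ≤ 3.12 kΩ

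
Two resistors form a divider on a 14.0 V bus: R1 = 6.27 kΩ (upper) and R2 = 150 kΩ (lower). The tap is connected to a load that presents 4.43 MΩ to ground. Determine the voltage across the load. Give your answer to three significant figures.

The load sits in parallel with R2: R2‖R_L = (150 × 4430) / (150 + 4430) = 145.1 kΩ.
V_out = 14.0 × 145.1 / (6.27 + 145.1) = 14.0 × 145.1/151.4 = 13.4 V.
(Unloaded it would have been 13.4 V.)

V_out ≈ 13.4 V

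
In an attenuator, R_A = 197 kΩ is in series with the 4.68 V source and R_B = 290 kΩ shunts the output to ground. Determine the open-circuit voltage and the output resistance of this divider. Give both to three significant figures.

V_th is the open-circuit tap voltage: 4.68 × 290/(197 + 290) = 2.79 V.
With the supply zeroed, R_A and R_B appear in parallel from the tap: R_th = R_A‖R_B = (197 × 290)/487.0 = 117 kΩ.

V_th = 2.79 V, R_th = 117 kΩ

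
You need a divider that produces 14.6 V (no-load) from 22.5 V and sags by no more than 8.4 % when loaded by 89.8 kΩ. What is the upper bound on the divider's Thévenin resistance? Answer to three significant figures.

R_th ≤ 8.23 kΩ

Loading drop = R_th/(R_th + R_L) ≤ 0.0840, so R_th ≤ R_L · ε/(1−ε) = 89.8 kΩ × 0.0840/0.9160 = 8.23 kΩ.
(Any R1, R2 with R2/(R1+R2) = 0.649 and R1‖R2 ≤ 8.23 kΩ will meet the spec.)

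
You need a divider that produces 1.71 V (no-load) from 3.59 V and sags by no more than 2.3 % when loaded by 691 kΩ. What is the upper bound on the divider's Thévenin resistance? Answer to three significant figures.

Loading drop = R_th/(R_th + R_L) ≤ 0.0230, so R_th ≤ R_L · ε/(1−ε) = 691 kΩ × 0.0230/0.9770 = 16.3 kΩ.

R_th ≤ 16.3 kΩ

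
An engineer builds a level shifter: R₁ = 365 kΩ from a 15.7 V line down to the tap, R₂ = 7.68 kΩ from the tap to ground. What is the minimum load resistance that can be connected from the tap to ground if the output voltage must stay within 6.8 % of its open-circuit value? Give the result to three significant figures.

Output resistance R_th = R₁‖R₂ = (365 × 7.68)/372.7 = 7.522 kΩ.
The fractional drop is R_th/(R_th + R_L); requiring this ≤ 0.0680 gives R_L ≥ R_th(1/0.0680 − 1) = 7.522 × 13.71 = 103 kΩ.

R_L(min) ≈ 103 kΩ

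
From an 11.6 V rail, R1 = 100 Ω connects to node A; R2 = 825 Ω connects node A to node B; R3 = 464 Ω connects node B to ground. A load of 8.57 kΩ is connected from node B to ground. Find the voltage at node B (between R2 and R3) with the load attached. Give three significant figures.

V ≈ 3.74 V

At node B, R3 is in parallel with the load: R3‖R_L = 440.2 Ω.
Below node A the resistance is R2 + (R3‖R_L) = 1265 Ω, so V_A = 11.6 × 1265/1365 = 10.75 V.
Then V_B = V_A × (R3‖R_L)/(R2 + R3‖R_L) = 10.75 × 440.2/1265 = 3.74 V.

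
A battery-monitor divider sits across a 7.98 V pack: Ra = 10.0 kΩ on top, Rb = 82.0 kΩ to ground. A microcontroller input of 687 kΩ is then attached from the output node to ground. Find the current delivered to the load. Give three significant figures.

I_L ≈ 0.0102 mA

Rb‖R_L = 73.26 kΩ; V_out = 7.98 × 73.26/83.26 = 7.022 V.
I_L = V_out / R_L = 7.022 / 687 kΩ = 0.0102 mA.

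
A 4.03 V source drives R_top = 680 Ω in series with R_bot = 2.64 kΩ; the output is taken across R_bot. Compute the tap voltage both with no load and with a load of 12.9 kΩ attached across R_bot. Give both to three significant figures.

Unloaded: 3.20 V; loaded: 3.08 V

Open-circuit: V = 4.03 × 2640/(680 + 2640) = 3.20 V.
With the load, R_bot becomes R_bot‖R_L = 2192 Ω, so V = 4.03 × 2192/2872 = 3.08 V.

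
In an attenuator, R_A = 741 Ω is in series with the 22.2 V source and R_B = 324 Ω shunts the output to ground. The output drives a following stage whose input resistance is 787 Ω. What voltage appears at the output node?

The load sits in parallel with R_B: R_B‖R_L = (324 × 787) / (324 + 787) = 229.5 Ω.
V_out = 22.2 × 229.5 / (741 + 229.5) = 22.2 × 229.5/970.5 = 5.25 V.
(Unloaded it would have been 6.75 V.)

V_out ≈ 5.25 V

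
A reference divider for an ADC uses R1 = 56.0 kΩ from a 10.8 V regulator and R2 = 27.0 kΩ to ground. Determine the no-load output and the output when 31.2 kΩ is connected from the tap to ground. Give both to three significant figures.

Unloaded: 3.51 V; loaded: 2.22 V

Open-circuit: V = 10.8 × 27.0/(56.0 + 27.0) = 3.51 V.
With the load, R2 becomes R2‖R_L = 14.47 kΩ, so V = 10.8 × 14.47/70.47 = 2.22 V.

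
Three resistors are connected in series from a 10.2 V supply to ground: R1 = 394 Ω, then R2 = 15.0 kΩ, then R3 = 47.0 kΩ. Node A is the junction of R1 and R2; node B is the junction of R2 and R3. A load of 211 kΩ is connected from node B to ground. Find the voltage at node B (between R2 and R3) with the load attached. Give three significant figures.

V ≈ 7.28 V

At node B, R3 is in parallel with the load: R3‖R_L = 38440 Ω.
Below node A the resistance is R2 + (R3‖R_L) = 53440 Ω, so V_A = 10.2 × 53440/53830 = 10.13 V.
Then V_B = V_A × (R3‖R_L)/(R2 + R3‖R_L) = 10.13 × 38440/53440 = 7.28 V.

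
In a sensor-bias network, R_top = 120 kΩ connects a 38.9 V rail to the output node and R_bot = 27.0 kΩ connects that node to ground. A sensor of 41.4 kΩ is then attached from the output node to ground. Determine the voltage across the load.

The load sits in parallel with R_bot: R_bot‖R_L = (27.0 × 41.4) / (27.0 + 41.4) = 16.34 kΩ.
V_out = 38.9 × 16.34 / (120 + 16.34) = 38.9 × 16.34/136.3 = 4.66 V.

V_out ≈ 4.66 V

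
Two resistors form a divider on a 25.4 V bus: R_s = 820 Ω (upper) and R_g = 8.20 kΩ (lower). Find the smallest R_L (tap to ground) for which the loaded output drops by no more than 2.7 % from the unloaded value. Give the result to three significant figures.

Output resistance R_th = R_s‖R_g = (820 × 8200)/9020 = 745.5 Ω.
The fractional drop is R_th/(R_th + R_L); requiring this ≤ 0.0270 gives R_L ≥ R_th(1/0.0270 − 1) = 745.5 × 36.04 = 26.9 kΩ.

R_L(min) ≈ 26.9 kΩ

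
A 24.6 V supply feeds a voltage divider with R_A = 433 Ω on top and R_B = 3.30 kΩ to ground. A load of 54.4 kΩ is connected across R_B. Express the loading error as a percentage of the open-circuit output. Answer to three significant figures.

0.699 %

The divider's output (Thévenin) resistance is R_A‖R_B = 382.8 Ω.
Fractional drop under load = R_th/(R_th + R_L) = 382.8 / (382.8 + 54400) = 0.006987.
So the output falls by 0.699 %.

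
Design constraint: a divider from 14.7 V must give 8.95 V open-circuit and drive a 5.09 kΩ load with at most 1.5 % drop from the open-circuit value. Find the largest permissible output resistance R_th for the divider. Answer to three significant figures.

Loading drop = R_th/(R_th + R_L) ≤ 0.0150, so R_th ≤ R_L · ε/(1−ε) = 5.09 kΩ × 0.0150/0.9850 = 77.5 Ω.
(Any R1, R2 with R2/(R1+R2) = 0.609 and R1‖R2 ≤ 77.5 Ω will meet the spec.)

R_th ≤ 77.5 Ω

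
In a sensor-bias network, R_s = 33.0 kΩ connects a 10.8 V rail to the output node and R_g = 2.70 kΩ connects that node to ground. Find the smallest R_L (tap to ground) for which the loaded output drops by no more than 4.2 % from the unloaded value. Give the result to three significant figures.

R_L(min) ≈ 56.9 kΩ

Output resistance R_th = R_s‖R_g = (33.0 × 2.70)/35.70 = 2.496 kΩ.
The fractional drop is R_th/(R_th + R_L); requiring this ≤ 0.0420 gives R_L ≥ R_th(1/0.0420 − 1) = 2.496 × 22.81 = 56.9 kΩ.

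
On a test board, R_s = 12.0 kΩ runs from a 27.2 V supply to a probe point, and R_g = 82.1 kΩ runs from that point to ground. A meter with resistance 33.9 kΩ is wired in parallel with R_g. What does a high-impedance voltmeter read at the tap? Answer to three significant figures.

V_out ≈ 18.1 V

The load sits in parallel with R_g: R_g‖R_L = (82.1 × 33.9) / (82.1 + 33.9) = 23.99 kΩ.
V_out = 27.2 × 23.99 / (12.0 + 23.99) = 27.2 × 23.99/35.99 = 18.1 V.
(Unloaded it would have been 23.7 V.)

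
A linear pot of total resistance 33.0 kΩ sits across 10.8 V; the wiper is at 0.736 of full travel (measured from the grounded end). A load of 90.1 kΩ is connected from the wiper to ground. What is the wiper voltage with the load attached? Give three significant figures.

V ≈ 7.42 V

The wiper splits the pot into (1−α)R = 8.712 kΩ above and αR = 24.29 kΩ below.
Lower section ‖ load = 19.13 kΩ.
V_wiper = 10.8 × 19.13/(8.712 + 19.13) = 7.42 V.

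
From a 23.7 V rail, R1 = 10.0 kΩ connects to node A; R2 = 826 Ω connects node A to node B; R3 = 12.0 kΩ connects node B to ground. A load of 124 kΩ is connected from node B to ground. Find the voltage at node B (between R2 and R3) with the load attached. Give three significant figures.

At node B, R3 is in parallel with the load: R3‖R_L = 10940 Ω.
Below node A the resistance is R2 + (R3‖R_L) = 11770 Ω, so V_A = 23.7 × 11770/21770 = 12.81 V.
Then V_B = V_A × (R3‖R_L)/(R2 + R3‖R_L) = 12.81 × 10940/11770 = 11.9 V.

V ≈ 11.9 V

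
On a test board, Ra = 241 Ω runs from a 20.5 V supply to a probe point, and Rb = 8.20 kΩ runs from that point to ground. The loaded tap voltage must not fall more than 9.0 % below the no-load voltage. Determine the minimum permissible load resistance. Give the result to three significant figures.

R_L(min) ≈ 2.37 kΩ

Output resistance R_th = Ra‖Rb = (241 × 8200)/8441 = 234.1 Ω.
The fractional drop is R_th/(R_th + R_L); requiring this ≤ 0.0900 gives R_L ≥ R_th(1/0.0900 − 1) = 234.1 × 10.11 = 2.37 kΩ.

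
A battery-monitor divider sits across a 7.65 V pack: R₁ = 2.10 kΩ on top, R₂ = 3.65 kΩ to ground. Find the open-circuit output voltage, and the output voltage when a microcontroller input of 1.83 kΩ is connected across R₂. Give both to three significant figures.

Open-circuit: V = 7.65 × 3.65/(2.10 + 3.65) = 4.86 V.
With the load, R₂ becomes R₂‖R_L = 1.219 kΩ, so V = 7.65 × 1.219/3.319 = 2.81 V.

Unloaded: 4.86 V; loaded: 2.81 V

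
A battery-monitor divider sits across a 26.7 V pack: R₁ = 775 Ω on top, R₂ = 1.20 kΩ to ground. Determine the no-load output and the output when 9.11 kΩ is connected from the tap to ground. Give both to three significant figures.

Unloaded: 16.2 V; loaded: 15.4 V

Open-circuit: V = 26.7 × 1200/(775 + 1200) = 16.2 V.
With the load, R₂ becomes R₂‖R_L = 1060 Ω, so V = 26.7 × 1060/1835 = 15.4 V.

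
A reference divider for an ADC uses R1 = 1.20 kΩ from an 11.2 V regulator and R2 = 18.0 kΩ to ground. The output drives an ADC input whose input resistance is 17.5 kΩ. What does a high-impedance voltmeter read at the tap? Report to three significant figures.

V_out ≈ 9.87 V

The load sits in parallel with R2: R2‖R_L = (18.0 × 17.5) / (18.0 + 17.5) = 8.873 kΩ.
V_out = 11.2 × 8.873 / (1.20 + 8.873) = 11.2 × 8.873/10.07 = 9.87 V.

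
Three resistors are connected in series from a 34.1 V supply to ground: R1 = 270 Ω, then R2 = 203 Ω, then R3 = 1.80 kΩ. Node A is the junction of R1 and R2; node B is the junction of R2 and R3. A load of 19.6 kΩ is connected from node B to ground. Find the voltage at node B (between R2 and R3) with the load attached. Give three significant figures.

V ≈ 26.5 V

At node B, R3 is in parallel with the load: R3‖R_L = 1649 Ω.
Below node A the resistance is R2 + (R3‖R_L) = 1852 Ω, so V_A = 34.1 × 1852/2122 = 29.76 V.
Then V_B = V_A × (R3‖R_L)/(R2 + R3‖R_L) = 29.76 × 1649/1852 = 26.5 V.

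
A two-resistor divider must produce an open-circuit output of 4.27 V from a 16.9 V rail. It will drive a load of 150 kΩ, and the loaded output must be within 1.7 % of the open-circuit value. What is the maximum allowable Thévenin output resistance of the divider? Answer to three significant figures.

R_th ≤ 2.59 kΩ

Loading drop = R_th/(R_th + R_L) ≤ 0.0170, so R_th ≤ R_L · ε/(1−ε) = 150 kΩ × 0.0170/0.9830 = 2.59 kΩ.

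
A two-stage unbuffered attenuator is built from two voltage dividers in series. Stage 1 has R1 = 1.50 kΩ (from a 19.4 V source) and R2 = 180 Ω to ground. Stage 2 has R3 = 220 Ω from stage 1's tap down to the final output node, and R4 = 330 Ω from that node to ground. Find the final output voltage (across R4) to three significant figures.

Stage 2 presents R3+R4 = 550.0 Ω as a load on stage 1's tap.
Stage 1's lower leg becomes R2‖(R3+R4) = 135.6 Ω, so V_mid = 19.4 × 135.6/1636 = 1.609 V.
Stage 2 is itself unloaded: V_out = V_mid × R4/(R3+R4) = 1.609 × 330/550.0 = 0.965 V.

V_out ≈ 0.965 V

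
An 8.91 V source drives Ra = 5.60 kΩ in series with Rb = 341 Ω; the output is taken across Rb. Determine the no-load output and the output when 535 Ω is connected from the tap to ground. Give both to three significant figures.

Open-circuit: V = 8.91 × 341/(5600 + 341) = 0.511 V.
With the load, Rb becomes Rb‖R_L = 208.3 Ω, so V = 8.91 × 208.3/5808 = 0.319 V.

Unloaded: 0.511 V; loaded: 0.319 V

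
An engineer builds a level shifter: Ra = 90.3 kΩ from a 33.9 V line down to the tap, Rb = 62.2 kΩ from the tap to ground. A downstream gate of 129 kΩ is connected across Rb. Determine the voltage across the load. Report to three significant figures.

The load sits in parallel with Rb: Rb‖R_L = (62.2 × 129) / (62.2 + 129) = 41.97 kΩ.
V_out = 33.9 × 41.97 / (90.3 + 41.97) = 33.9 × 41.97/132.3 = 10.8 V.

V_out ≈ 10.8 V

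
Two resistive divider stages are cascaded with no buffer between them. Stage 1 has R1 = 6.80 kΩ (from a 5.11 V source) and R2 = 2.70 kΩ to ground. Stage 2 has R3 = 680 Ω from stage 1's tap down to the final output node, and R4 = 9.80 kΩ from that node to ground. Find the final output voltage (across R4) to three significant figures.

Stage 2 presents R3+R4 = 10480 Ω as a load on stage 1's tap.
Stage 1's lower leg becomes R2‖(R3+R4) = 2147 Ω, so V_mid = 5.11 × 2147/8947 = 1.226 V.
Stage 2 is itself unloaded: V_out = V_mid × R4/(R3+R4) = 1.226 × 9800/10480 = 1.15 V.

V_out ≈ 1.15 V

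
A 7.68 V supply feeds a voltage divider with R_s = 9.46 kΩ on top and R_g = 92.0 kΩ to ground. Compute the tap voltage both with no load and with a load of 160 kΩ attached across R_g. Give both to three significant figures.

Unloaded: 6.96 V; loaded: 6.61 V

Open-circuit: V = 7.68 × 92.0/(9.46 + 92.0) = 6.96 V.
With the load, R_g becomes R_g‖R_L = 58.41 kΩ, so V = 7.68 × 58.41/67.87 = 6.61 V.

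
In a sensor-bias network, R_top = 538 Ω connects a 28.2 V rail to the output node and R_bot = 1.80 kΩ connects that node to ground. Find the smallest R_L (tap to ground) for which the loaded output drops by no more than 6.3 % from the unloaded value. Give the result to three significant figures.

R_L(min) ≈ 6.16 kΩ

Output resistance R_th = R_top‖R_bot = (538 × 1800)/2338 = 414.2 Ω.
The fractional drop is R_th/(R_th + R_L); requiring this ≤ 0.0630 gives R_L ≥ R_th(1/0.0630 − 1) = 414.2 × 14.87 = 6.16 kΩ.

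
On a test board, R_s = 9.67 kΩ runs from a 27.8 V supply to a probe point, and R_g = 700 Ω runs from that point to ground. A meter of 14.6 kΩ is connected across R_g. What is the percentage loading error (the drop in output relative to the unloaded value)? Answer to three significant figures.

The divider's output (Thévenin) resistance is R_s‖R_g = 652.7 Ω.
Fractional drop under load = R_th/(R_th + R_L) = 652.7 / (652.7 + 14600) = 0.04280.
So the output falls by 4.28 %.

4.28 %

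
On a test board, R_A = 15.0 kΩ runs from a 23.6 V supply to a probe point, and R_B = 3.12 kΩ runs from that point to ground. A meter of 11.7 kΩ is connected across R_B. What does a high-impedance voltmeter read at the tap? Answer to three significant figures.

V_out ≈ 3.33 V

The load sits in parallel with R_B: R_B‖R_L = (3.12 × 11.7) / (3.12 + 11.7) = 2.463 kΩ.
V_out = 23.6 × 2.463 / (15.0 + 2.463) = 23.6 × 2.463/17.46 = 3.33 V.
(Unloaded it would have been 4.06 V.)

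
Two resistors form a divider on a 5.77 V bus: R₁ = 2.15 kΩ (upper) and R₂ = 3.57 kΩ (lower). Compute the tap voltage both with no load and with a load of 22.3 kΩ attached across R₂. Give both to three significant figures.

Unloaded: 3.60 V; loaded: 3.40 V

Open-circuit: V = 5.77 × 3.57/(2.15 + 3.57) = 3.60 V.
With the load, R₂ becomes R₂‖R_L = 3.077 kΩ, so V = 5.77 × 3.077/5.227 = 3.40 V.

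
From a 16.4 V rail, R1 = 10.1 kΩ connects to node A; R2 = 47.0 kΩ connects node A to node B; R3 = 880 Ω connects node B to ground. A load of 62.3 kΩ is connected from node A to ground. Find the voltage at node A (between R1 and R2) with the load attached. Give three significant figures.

Below node A the series string R2+R3 = 47880 Ω sits in parallel with the 62300 Ω load: 27070 Ω.
V_A = 16.4 × 27070/(10100 + 27070) = 11.9 V.

V ≈ 11.9 V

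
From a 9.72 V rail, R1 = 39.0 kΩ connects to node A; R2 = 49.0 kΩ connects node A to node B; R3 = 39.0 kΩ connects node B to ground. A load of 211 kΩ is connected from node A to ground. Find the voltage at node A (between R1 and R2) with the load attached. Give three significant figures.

Below node A the series string R2+R3 = 88.00 kΩ sits in parallel with the 211 kΩ load: 62.10 kΩ.
V_A = 9.72 × 62.10/(39.0 + 62.10) = 5.97 V.

V ≈ 5.97 V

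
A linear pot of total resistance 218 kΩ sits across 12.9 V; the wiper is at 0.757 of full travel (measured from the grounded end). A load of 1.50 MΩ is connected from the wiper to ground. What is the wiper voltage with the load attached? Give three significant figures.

V ≈ 9.51 V

The wiper splits the pot into (1−α)R = 52.97 kΩ above and αR = 165.0 kΩ below.
Lower section ‖ load = 148.7 kΩ.
V_wiper = 12.9 × 148.7/(52.97 + 148.7) = 9.51 V.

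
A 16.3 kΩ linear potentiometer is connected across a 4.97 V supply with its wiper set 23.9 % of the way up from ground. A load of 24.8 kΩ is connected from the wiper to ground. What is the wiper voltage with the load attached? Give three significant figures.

The wiper splits the pot into (1−α)R = 12.40 kΩ above and αR = 3.896 kΩ below.
Lower section ‖ load = 3.367 kΩ.
V_wiper = 4.97 × 3.367/(12.40 + 3.367) = 1.06 V.

V ≈ 1.06 V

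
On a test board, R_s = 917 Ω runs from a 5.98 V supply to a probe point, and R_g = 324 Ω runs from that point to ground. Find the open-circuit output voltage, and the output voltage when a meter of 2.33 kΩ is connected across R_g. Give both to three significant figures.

Unloaded: 1.56 V; loaded: 1.42 V

Open-circuit: V = 5.98 × 324/(917 + 324) = 1.56 V.
With the load, R_g becomes R_g‖R_L = 284.4 Ω, so V = 5.98 × 284.4/1201 = 1.42 V.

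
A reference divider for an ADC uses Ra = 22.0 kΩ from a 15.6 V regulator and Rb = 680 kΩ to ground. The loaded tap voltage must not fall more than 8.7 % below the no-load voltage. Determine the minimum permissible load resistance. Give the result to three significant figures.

Output resistance R_th = Ra‖Rb = (22.0 × 680)/702.0 = 21.31 kΩ.
The fractional drop is R_th/(R_th + R_L); requiring this ≤ 0.0870 gives R_L ≥ R_th(1/0.0870 − 1) = 21.31 × 10.49 = 224 kΩ.

R_L(min) ≈ 224 kΩ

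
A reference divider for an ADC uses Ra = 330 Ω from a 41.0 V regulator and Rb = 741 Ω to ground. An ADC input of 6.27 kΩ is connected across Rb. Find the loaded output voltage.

V_out ≈ 27.4 V

The load sits in parallel with Rb: Rb‖R_L = (741 × 6270) / (741 + 6270) = 662.7 Ω.
V_out = 41.0 × 662.7 / (330 + 662.7) = 41.0 × 662.7/992.7 = 27.4 V.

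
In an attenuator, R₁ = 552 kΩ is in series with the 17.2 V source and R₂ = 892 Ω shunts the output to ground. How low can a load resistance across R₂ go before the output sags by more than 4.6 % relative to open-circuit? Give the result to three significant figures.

R_L(min) ≈ 18.5 kΩ

Output resistance R_th = R₁‖R₂ = (552000 × 892)/552900 = 890.6 Ω.
The fractional drop is R_th/(R_th + R_L); requiring this ≤ 0.0460 gives R_L ≥ R_th(1/0.0460 − 1) = 890.6 × 20.74 = 18.5 kΩ.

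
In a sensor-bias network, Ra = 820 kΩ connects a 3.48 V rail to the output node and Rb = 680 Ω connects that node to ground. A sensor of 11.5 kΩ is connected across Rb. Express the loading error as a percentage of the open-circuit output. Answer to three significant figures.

5.58 %

The divider's output (Thévenin) resistance is Ra‖Rb = 679.4 Ω.
Fractional drop under load = R_th/(R_th + R_L) = 679.4 / (679.4 + 11500) = 0.05579.
So the output falls by 5.58 %.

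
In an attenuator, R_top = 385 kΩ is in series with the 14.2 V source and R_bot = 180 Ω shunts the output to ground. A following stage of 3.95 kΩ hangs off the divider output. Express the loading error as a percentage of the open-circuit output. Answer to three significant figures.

The divider's output (Thévenin) resistance is R_top‖R_bot = 179.9 Ω.
Fractional drop under load = R_th/(R_th + R_L) = 179.9 / (179.9 + 3950) = 0.04356.
So the output falls by 4.36 %.

4.36 %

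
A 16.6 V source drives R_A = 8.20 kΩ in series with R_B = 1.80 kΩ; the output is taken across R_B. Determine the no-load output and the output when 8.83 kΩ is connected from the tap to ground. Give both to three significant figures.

Open-circuit: V = 16.6 × 1.80/(8.20 + 1.80) = 2.99 V.
With the load, R_B becomes R_B‖R_L = 1.495 kΩ, so V = 16.6 × 1.495/9.695 = 2.56 V.

Unloaded: 2.99 V; loaded: 2.56 V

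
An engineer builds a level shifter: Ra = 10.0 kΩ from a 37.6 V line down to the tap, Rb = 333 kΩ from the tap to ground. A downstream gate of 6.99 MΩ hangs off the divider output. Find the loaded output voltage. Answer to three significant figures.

The load sits in parallel with Rb: Rb‖R_L = (333 × 6990) / (333 + 6990) = 317.9 kΩ.
V_out = 37.6 × 317.9 / (10.0 + 317.9) = 37.6 × 317.9/327.9 = 36.5 V.

V_out ≈ 36.5 V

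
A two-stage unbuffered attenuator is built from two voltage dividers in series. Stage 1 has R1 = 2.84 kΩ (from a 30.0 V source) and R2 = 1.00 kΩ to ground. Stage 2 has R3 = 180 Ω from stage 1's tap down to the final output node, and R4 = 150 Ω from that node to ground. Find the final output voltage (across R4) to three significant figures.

V_out ≈ 1.10 V

Stage 2 presents R3+R4 = 330.0 Ω as a load on stage 1's tap.
Stage 1's lower leg becomes R2‖(R3+R4) = 248.1 Ω, so V_mid = 30.0 × 248.1/3088 = 2.410 V.
Stage 2 is itself unloaded: V_out = V_mid × R4/(R3+R4) = 2.410 × 150/330.0 = 1.10 V.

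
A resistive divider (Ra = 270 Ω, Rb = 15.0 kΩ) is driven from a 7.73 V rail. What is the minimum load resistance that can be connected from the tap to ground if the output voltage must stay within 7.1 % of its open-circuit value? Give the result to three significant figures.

R_L(min) ≈ 3.47 kΩ

Output resistance R_th = Ra‖Rb = (270 × 15000)/15270 = 265.2 Ω.
The fractional drop is R_th/(R_th + R_L); requiring this ≤ 0.0710 gives R_L ≥ R_th(1/0.0710 − 1) = 265.2 × 13.08 = 3.47 kΩ.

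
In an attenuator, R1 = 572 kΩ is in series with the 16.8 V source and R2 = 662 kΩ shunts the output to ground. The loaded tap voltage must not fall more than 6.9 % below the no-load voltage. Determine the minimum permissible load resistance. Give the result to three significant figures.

Output resistance R_th = R1‖R2 = (572 × 662)/1234 = 306.9 kΩ.
The fractional drop is R_th/(R_th + R_L); requiring this ≤ 0.0690 gives R_L ≥ R_th(1/0.0690 − 1) = 306.9 × 13.49 = 4.14 MΩ.

R_L(min) ≈ 4.14 MΩ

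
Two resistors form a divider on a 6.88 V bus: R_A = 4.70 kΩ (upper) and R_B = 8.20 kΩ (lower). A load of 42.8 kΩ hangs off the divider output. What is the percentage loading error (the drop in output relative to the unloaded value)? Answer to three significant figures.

6.52 %

The divider's output (Thévenin) resistance is R_A‖R_B = 2.988 kΩ.
Fractional drop under load = R_th/(R_th + R_L) = 2.988 / (2.988 + 42.8) = 0.06525.
So the output falls by 6.52 %.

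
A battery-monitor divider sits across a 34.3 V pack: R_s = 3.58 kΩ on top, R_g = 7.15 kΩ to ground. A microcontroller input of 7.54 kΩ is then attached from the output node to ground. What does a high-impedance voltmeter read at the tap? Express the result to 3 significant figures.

The load sits in parallel with R_g: R_g‖R_L = (7.15 × 7.54) / (7.15 + 7.54) = 3.670 kΩ.
V_out = 34.3 × 3.670 / (3.58 + 3.670) = 34.3 × 3.670/7.250 = 17.4 V.

V_out ≈ 17.4 V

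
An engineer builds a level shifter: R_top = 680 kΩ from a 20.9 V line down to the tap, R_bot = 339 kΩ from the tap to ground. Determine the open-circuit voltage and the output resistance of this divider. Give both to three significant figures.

V_th = 6.95 V, R_th = 226 kΩ

V_th is the open-circuit tap voltage: 20.9 × 339/(680 + 339) = 6.95 V.
With the supply zeroed, R_top and R_bot appear in parallel from the tap: R_th = R_top‖R_bot = (680 × 339)/1019 = 226 kΩ.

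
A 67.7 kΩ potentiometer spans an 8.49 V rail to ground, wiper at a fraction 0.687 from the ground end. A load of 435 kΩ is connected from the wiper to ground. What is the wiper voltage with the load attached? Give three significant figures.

V ≈ 5.64 V

The wiper splits the pot into (1−α)R = 21.19 kΩ above and αR = 46.51 kΩ below.
Lower section ‖ load = 42.02 kΩ.
V_wiper = 8.49 × 42.02/(21.19 + 42.02) = 5.64 V.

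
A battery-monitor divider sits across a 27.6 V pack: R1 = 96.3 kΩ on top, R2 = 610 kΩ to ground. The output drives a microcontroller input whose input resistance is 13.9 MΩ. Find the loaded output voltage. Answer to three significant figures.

The load sits in parallel with R2: R2‖R_L = (610 × 13900) / (610 + 13900) = 584.4 kΩ.
V_out = 27.6 × 584.4 / (96.3 + 584.4) = 27.6 × 584.4/680.7 = 23.7 V.

V_out ≈ 23.7 V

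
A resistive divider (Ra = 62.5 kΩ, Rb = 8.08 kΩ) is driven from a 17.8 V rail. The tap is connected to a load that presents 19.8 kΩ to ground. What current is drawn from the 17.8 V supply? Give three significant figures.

I ≈ 0.261 mA

Rb‖R_L = 5.738 kΩ, so the source sees Ra + Rb‖R_L = 68.24 kΩ.
I = 17.8 V / 68.24 kΩ = 0.261 mA.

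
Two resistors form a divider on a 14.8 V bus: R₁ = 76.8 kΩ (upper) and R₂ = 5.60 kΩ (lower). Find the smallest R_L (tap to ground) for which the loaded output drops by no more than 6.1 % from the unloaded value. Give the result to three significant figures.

R_L(min) ≈ 80.3 kΩ

Output resistance R_th = R₁‖R₂ = (76.8 × 5.60)/82.40 = 5.219 kΩ.
The fractional drop is R_th/(R_th + R_L); requiring this ≤ 0.0610 gives R_L ≥ R_th(1/0.0610 − 1) = 5.219 × 15.39 = 80.3 kΩ.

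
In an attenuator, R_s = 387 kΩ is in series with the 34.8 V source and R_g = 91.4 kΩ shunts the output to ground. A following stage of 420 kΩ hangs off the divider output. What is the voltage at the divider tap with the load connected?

V_out ≈ 5.65 V

The load sits in parallel with R_g: R_g‖R_L = (91.4 × 420) / (91.4 + 420) = 75.06 kΩ.
V_out = 34.8 × 75.06 / (387 + 75.06) = 34.8 × 75.06/462.1 = 5.65 V.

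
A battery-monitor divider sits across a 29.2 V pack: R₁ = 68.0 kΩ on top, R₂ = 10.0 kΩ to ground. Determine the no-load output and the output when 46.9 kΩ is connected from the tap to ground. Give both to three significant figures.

Open-circuit: V = 29.2 × 10.0/(68.0 + 10.0) = 3.74 V.
With the load, R₂ becomes R₂‖R_L = 8.243 kΩ, so V = 29.2 × 8.243/76.24 = 3.16 V.

Unloaded: 3.74 V; loaded: 3.16 V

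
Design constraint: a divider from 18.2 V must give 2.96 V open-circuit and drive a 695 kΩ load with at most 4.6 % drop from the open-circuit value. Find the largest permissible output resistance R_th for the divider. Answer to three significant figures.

R_th ≤ 33.5 kΩ

Loading drop = R_th/(R_th + R_L) ≤ 0.0460, so R_th ≤ R_L · ε/(1−ε) = 695 kΩ × 0.0460/0.9540 = 33.5 kΩ.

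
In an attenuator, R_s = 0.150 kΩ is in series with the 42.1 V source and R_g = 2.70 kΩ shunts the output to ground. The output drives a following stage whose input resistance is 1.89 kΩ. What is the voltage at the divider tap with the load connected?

The load sits in parallel with R_g: R_g‖R_L = (2700 × 1890) / (2700 + 1890) = 1112 Ω.
V_out = 42.1 × 1112 / (150 + 1112) = 42.1 × 1112/1262 = 37.1 V.

V_out ≈ 37.1 V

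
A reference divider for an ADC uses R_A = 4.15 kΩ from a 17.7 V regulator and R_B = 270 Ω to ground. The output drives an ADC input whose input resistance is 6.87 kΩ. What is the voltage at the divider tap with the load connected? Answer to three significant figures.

The load sits in parallel with R_B: R_B‖R_L = (270 × 6870) / (270 + 6870) = 259.8 Ω.
V_out = 17.7 × 259.8 / (4150 + 259.8) = 17.7 × 259.8/4410 = 1.04 V.

V_out ≈ 1.04 V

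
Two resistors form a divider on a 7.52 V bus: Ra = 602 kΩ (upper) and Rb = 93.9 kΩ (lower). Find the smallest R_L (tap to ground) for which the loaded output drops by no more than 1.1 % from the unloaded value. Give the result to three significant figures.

R_L(min) ≈ 7.30 MΩ

Output resistance R_th = Ra‖Rb = (602 × 93.9)/695.9 = 81.23 kΩ.
The fractional drop is R_th/(R_th + R_L); requiring this ≤ 0.0110 gives R_L ≥ R_th(1/0.0110 − 1) = 81.23 × 89.91 = 7.30 MΩ.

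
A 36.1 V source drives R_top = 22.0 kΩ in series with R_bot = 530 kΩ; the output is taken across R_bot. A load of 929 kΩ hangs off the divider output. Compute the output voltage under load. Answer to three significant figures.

V_out ≈ 33.9 V

The load sits in parallel with R_bot: R_bot‖R_L = (530 × 929) / (530 + 929) = 337.5 kΩ.
V_out = 36.1 × 337.5 / (22.0 + 337.5) = 36.1 × 337.5/359.5 = 33.9 V.
(Unloaded it would have been 34.7 V.)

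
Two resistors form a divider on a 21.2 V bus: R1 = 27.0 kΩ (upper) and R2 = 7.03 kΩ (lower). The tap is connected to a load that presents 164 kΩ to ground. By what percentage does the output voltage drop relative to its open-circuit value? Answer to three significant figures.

3.29 %

The divider's output (Thévenin) resistance is R1‖R2 = 5.578 kΩ.
Fractional drop under load = R_th/(R_th + R_L) = 5.578 / (5.578 + 164) = 0.03289.
So the output falls by 3.29 %.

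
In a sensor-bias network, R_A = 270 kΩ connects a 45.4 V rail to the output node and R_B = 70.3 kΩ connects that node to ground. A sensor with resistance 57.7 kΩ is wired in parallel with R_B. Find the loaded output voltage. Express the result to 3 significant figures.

V_out ≈ 4.77 V

The load sits in parallel with R_B: R_B‖R_L = (70.3 × 57.7) / (70.3 + 57.7) = 31.69 kΩ.
V_out = 45.4 × 31.69 / (270 + 31.69) = 45.4 × 31.69/301.7 = 4.77 V.
(Unloaded it would have been 9.38 V.)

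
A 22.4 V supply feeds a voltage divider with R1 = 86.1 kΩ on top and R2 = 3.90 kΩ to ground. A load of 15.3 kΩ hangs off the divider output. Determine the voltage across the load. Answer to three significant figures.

V_out ≈ 0.780 V

The load sits in parallel with R2: R2‖R_L = (3.90 × 15.3) / (3.90 + 15.3) = 3.108 kΩ.
V_out = 22.4 × 3.108 / (86.1 + 3.108) = 22.4 × 3.108/89.21 = 0.780 V.
(Unloaded it would have been 0.971 V.)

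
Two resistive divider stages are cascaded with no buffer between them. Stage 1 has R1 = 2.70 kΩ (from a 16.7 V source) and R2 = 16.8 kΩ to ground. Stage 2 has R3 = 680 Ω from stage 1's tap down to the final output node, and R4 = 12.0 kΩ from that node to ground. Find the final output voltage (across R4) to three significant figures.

V_out ≈ 11.5 V

Stage 2 presents R3+R4 = 12680 Ω as a load on stage 1's tap.
Stage 1's lower leg becomes R2‖(R3+R4) = 7226 Ω, so V_mid = 16.7 × 7226/9926 = 12.16 V.
Stage 2 is itself unloaded: V_out = V_mid × R4/(R3+R4) = 12.16 × 12000/12680 = 11.5 V.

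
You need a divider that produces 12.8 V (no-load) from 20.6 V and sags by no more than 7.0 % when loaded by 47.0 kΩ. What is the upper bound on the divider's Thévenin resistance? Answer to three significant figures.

Loading drop = R_th/(R_th + R_L) ≤ 0.0700, so R_th ≤ R_L · ε/(1−ε) = 47.0 kΩ × 0.0700/0.9300 = 3.54 kΩ.
(Any R1, R2 with R2/(R1+R2) = 0.621 and R1‖R2 ≤ 3.54 kΩ will meet the spec.)

R_th ≤ 3.54 kΩ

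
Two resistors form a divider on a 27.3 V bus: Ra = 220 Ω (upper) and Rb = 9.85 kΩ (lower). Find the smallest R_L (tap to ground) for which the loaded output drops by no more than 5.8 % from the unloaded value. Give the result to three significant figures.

Output resistance R_th = Ra‖Rb = (220 × 9850)/10070 = 215.2 Ω.
The fractional drop is R_th/(R_th + R_L); requiring this ≤ 0.0580 gives R_L ≥ R_th(1/0.0580 − 1) = 215.2 × 16.24 = 3.50 kΩ.

R_L(min) ≈ 3.50 kΩ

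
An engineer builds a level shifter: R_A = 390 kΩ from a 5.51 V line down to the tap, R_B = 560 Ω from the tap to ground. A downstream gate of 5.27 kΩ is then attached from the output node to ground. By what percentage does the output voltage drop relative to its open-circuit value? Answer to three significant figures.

9.59 %

Unloaded V = 5.51 × 560/390600 = 0.0079005 V.
Loaded: R_B‖R_L = 506.2 Ω, giving V = 5.51 × 506.2/390500 = 0.0071426 V.
Drop = (0.0079005 − 0.0071426) / 0.0079005 = 9.59 %.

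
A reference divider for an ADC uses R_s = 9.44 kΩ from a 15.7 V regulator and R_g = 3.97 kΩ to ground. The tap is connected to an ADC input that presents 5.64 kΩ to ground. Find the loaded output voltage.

The load sits in parallel with R_g: R_g‖R_L = (3.97 × 5.64) / (3.97 + 5.64) = 2.330 kΩ.
V_out = 15.7 × 2.330 / (9.44 + 2.330) = 15.7 × 2.330/11.77 = 3.11 V.

V_out ≈ 3.11 V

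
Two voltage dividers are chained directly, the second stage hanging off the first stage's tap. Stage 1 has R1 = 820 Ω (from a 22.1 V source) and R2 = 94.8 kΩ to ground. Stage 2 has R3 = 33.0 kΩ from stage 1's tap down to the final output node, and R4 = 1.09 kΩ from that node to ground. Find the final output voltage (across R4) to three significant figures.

Stage 2 presents R3+R4 = 34090 Ω as a load on stage 1's tap.
Stage 1's lower leg becomes R2‖(R3+R4) = 25070 Ω, so V_mid = 22.1 × 25070/25890 = 21.40 V.
Stage 2 is itself unloaded: V_out = V_mid × R4/(R3+R4) = 21.40 × 1090/34090 = 0.684 V.

V_out ≈ 0.684 V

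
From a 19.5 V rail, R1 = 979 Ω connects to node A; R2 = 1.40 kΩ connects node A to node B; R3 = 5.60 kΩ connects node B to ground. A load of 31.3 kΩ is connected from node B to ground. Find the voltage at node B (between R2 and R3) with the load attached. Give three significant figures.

V ≈ 13.0 V

At node B, R3 is in parallel with the load: R3‖R_L = 4750 Ω.
Below node A the resistance is R2 + (R3‖R_L) = 6150 Ω, so V_A = 19.5 × 6150/7129 = 16.82 V.
Then V_B = V_A × (R3‖R_L)/(R2 + R3‖R_L) = 16.82 × 4750/6150 = 13.0 V.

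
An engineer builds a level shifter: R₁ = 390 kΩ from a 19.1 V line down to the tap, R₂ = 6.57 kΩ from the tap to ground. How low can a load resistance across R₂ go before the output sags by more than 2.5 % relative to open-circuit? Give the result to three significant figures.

R_L(min) ≈ 252 kΩ

Output resistance R_th = R₁‖R₂ = (390 × 6.57)/396.6 = 6.461 kΩ.
The fractional drop is R_th/(R_th + R_L); requiring this ≤ 0.0250 gives R_L ≥ R_th(1/0.0250 − 1) = 6.461 × 39.00 = 252 kΩ.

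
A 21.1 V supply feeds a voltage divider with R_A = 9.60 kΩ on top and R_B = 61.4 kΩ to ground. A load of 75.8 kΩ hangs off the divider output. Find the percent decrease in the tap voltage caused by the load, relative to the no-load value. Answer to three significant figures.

Unloaded V = 21.1 × 61.4/71.00 = 18.247 V.
Loaded: R_B‖R_L = 33.92 kΩ, giving V = 21.1 × 33.92/43.52 = 16.446 V.
Drop = (18.247 − 16.446) / 18.247 = 9.87 %.

9.87 %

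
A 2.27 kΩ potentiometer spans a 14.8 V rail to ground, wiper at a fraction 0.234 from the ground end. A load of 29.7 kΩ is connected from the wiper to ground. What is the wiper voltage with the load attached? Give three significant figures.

V ≈ 3.42 V

The wiper splits the pot into (1−α)R = 1739 Ω above and αR = 531.2 Ω below.
Lower section ‖ load = 521.8 Ω.
V_wiper = 14.8 × 521.8/(1739 + 521.8) = 3.42 V.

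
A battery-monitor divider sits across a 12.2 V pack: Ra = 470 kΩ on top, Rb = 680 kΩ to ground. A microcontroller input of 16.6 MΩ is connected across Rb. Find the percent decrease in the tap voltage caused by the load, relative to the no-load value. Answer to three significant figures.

The divider's output (Thévenin) resistance is Ra‖Rb = 277.9 kΩ.
Fractional drop under load = R_th/(R_th + R_L) = 277.9 / (277.9 + 16600) = 0.01647.
So the output falls by 1.65 %.

1.65 %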